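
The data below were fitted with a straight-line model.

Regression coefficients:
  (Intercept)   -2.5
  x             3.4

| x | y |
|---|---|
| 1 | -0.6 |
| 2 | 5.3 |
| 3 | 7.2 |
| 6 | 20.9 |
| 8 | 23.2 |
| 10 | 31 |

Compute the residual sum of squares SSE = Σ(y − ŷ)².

SSE = 15

x=1: ŷ = -2.5 + 3.4·1 = 0.9; e = -0.6 − 0.9 = -1.5
x=2: ŷ = -2.5 + 3.4·2 = 4.3; e = 5.3 − 4.3 = 1
x=3: ŷ = -2.5 + 3.4·3 = 7.7; e = 7.2 − 7.7 = -0.5
x=6: ŷ = -2.5 + 3.4·6 = 17.9; e = 20.9 − 17.9 = 3
x=8: ŷ = -2.5 + 3.4·8 = 24.7; e = 23.2 − 24.7 = -1.5
x=10: ŷ = -2.5 + 3.4·10 = 31.5; e = 31 − 31.5 = -0.5
SSE = 2.25 + 1 + 0.25 + 9 + 2.25 + 0.25 = 15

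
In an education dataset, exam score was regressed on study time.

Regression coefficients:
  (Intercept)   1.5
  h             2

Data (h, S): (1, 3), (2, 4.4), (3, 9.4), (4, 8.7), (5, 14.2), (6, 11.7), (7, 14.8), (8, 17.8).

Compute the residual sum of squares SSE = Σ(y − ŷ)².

SSE = 16.82

h=1: Ŝ = 1.5 + 2·1 = 3.5; e = 3 − 3.5 = -0.5
h=2: Ŝ = 1.5 + 2·2 = 5.5; e = 4.4 − 5.5 = -1.1
h=3: Ŝ = 1.5 + 2·3 = 7.5; e = 9.4 − 7.5 = 1.9
h=4: Ŝ = 1.5 + 2·4 = 9.5; e = 8.7 − 9.5 = -0.8
h=5: Ŝ = 1.5 + 2·5 = 11.5; e = 14.2 − 11.5 = 2.7
h=6: Ŝ = 1.5 + 2·6 = 13.5; e = 11.7 − 13.5 = -1.8
h=7: Ŝ = 1.5 + 2·7 = 15.5; e = 14.8 − 15.5 = -0.7
h=8: Ŝ = 1.5 + 2·8 = 17.5; e = 17.8 − 17.5 = 0.3
SSE = 0.25 + 1.21 + 3.61 + 0.64 + 7.29 + 3.24 + 0.49 + 0.09 = 16.82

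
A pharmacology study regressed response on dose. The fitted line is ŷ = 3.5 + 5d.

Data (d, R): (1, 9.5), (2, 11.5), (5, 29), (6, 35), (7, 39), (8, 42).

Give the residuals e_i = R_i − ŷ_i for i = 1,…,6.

1, -2, 0.5, 1.5, 0.5, -1.5

d=1: ŷ = 3.5 + 5·1 = 8.5; e = 9.5 − 8.5 = 1
d=2: ŷ = 3.5 + 5·2 = 13.5; e = 11.5 − 13.5 = -2
d=5: ŷ = 3.5 + 5·5 = 28.5; e = 29 − 28.5 = 0.5
d=6: ŷ = 3.5 + 5·6 = 33.5; e = 35 − 33.5 = 1.5
d=7: ŷ = 3.5 + 5·7 = 38.5; e = 39 − 38.5 = 0.5
d=8: ŷ = 3.5 + 5·8 = 43.5; e = 42 − 43.5 = -1.5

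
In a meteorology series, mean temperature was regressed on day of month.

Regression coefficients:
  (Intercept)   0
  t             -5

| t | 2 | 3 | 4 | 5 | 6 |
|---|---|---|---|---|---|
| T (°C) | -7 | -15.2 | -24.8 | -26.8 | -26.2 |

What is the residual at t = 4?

ŷ = −5·4 = -20
r = -24.8 − (-20) = -4.8

r = -4.8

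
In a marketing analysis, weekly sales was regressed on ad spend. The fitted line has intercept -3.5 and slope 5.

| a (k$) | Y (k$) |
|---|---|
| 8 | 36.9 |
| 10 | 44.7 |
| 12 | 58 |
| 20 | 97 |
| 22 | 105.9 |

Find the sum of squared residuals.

SSE = 6.26

a=8: Ŷ = -3.5 + 5·8 = 36.5; e = 36.9 − 36.5 = 0.4
a=10: Ŷ = -3.5 + 5·10 = 46.5; e = 44.7 − 46.5 = -1.8
a=12: Ŷ = -3.5 + 5·12 = 56.5; e = 58 − 56.5 = 1.5
a=20: Ŷ = -3.5 + 5·20 = 96.5; e = 97 − 96.5 = 0.5
a=22: Ŷ = -3.5 + 5·22 = 106.5; e = 105.9 − 106.5 = -0.6
SSE = 0.16 + 3.24 + 2.25 + 0.25 + 0.36 = 6.26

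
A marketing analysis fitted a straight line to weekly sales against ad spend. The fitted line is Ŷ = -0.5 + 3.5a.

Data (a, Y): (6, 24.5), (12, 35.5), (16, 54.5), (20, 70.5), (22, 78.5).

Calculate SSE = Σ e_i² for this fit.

SSE = 58

a=6: Ŷ = -0.5 + 3.5·6 = 20.5; e = 24.5 − 20.5 = 4
a=12: Ŷ = -0.5 + 3.5·12 = 41.5; e = 35.5 − 41.5 = -6
a=16: Ŷ = -0.5 + 3.5·16 = 55.5; e = 54.5 − 55.5 = -1
a=20: Ŷ = -0.5 + 3.5·20 = 69.5; e = 70.5 − 69.5 = 1
a=22: Ŷ = -0.5 + 3.5·22 = 76.5; e = 78.5 − 76.5 = 2
SSE = 16 + 36 + 1 + 1 + 4 = 58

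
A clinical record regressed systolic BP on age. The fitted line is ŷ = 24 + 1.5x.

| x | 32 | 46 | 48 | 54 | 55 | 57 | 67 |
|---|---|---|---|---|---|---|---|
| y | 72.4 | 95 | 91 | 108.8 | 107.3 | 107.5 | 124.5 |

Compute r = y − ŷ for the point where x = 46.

r = 2

ŷ = 24 + 1.5·46 = 93
r = 95 − 93 = 2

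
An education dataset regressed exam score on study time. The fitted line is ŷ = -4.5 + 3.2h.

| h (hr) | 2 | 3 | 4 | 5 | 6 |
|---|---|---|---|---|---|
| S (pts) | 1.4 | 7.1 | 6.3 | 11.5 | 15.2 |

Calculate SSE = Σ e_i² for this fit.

SSE = 8.5

h=2: ŷ = -4.5 + 3.2·2 = 1.9; e = 1.4 − 1.9 = -0.5
h=3: ŷ = -4.5 + 3.2·3 = 5.1; e = 7.1 − 5.1 = 2
h=4: ŷ = -4.5 + 3.2·4 = 8.3; e = 6.3 − 8.3 = -2
h=5: ŷ = -4.5 + 3.2·5 = 11.5; e = 11.5 − 11.5 = 0
h=6: ŷ = -4.5 + 3.2·6 = 14.7; e = 15.2 − 14.7 = 0.5
SSE = 0.25 + 4 + 4 + 0 + 0.25 = 8.5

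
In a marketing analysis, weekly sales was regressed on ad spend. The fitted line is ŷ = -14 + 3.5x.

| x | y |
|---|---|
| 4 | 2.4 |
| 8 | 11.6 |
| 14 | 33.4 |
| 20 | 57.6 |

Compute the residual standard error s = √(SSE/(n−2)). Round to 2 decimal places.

s = 2.88

x=4: ŷ = -14 + 3.5·4 = 0; r = 2.4 − 0 = 2.4
x=8: ŷ = -14 + 3.5·8 = 14; r = 11.6 − 14 = -2.4
x=14: ŷ = -14 + 3.5·14 = 35; r = 33.4 − 35 = -1.6
x=20: ŷ = -14 + 3.5·20 = 56; r = 57.6 − 56 = 1.6
SSE = 5.76 + 5.76 + 2.56 + 2.56 = 16.64
s = √(16.64/2) = √8.32 ≈ 2.88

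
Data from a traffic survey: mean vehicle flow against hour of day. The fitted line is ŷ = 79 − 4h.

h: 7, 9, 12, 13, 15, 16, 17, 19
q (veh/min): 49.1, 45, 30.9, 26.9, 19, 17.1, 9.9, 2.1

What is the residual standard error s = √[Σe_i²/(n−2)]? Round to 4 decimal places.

h=7: ŷ = 79 − 4·7 = 51; e = 49.1 − 51 = -1.9
h=9: ŷ = 79 − 4·9 = 43; e = 45 − 43 = 2
h=12: ŷ = 79 − 4·12 = 31; e = 30.9 − 31 = -0.1
h=13: ŷ = 79 − 4·13 = 27; e = 26.9 − 27 = -0.1
h=15: ŷ = 79 − 4·15 = 19; e = 19 − 19 = 0
h=16: ŷ = 79 − 4·16 = 15; e = 17.1 − 15 = 2.1
h=17: ŷ = 79 − 4·17 = 11; e = 9.9 − 11 = -1.1
h=19: ŷ = 79 − 4·19 = 3; e = 2.1 − 3 = -0.9
SSE = 3.61 + 4 + 0.01 + 0.01 + 0 + 4.41 + 1.21 + 0.81 = 14.06
s = √(14.06/6) = √2.34333 ≈ 1.5308

s = 1.5308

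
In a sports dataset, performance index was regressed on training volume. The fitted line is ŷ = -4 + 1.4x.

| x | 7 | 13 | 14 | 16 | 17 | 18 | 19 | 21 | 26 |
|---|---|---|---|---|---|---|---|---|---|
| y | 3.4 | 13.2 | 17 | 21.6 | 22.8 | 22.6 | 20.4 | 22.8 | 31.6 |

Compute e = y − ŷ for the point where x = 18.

e = 1.4

ŷ = -4 + 1.4·18 = 21.2
e = 22.6 − 21.2 = 1.4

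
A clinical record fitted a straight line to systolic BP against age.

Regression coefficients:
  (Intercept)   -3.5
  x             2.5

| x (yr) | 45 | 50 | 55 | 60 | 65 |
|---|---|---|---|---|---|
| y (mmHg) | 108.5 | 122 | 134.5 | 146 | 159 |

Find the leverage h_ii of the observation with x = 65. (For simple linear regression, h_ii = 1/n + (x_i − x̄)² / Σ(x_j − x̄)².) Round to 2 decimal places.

x̄ = (45 + 50 + 55 + 60 + 65)/5 = 55
Σ(x − x̄)² = 100 + 25 + 0 + 25 + 100 = 250
h = 1/5 + (10)²/250 = 0.2 + 0.4 = 0.60

h = 0.60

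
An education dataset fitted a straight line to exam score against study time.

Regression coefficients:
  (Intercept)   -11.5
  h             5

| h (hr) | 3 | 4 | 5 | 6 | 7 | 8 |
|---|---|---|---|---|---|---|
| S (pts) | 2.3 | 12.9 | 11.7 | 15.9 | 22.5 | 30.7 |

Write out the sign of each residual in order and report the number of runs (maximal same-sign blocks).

h=3: Ŝ = -11.5 + 5·3 = 3.5; r = 2.3 − 3.5 = -1.2
h=4: Ŝ = -11.5 + 5·4 = 8.5; r = 12.9 − 8.5 = 4.4
h=5: Ŝ = -11.5 + 5·5 = 13.5; r = 11.7 − 13.5 = -1.8
h=6: Ŝ = -11.5 + 5·6 = 18.5; r = 15.9 − 18.5 = -2.6
h=7: Ŝ = -11.5 + 5·7 = 23.5; r = 22.5 − 23.5 = -1
h=8: Ŝ = -11.5 + 5·8 = 28.5; r = 30.7 − 28.5 = 2.2
Signs: − + − − − +
Runs: −×1, +×1, −×3, +×1 → 4

4 runs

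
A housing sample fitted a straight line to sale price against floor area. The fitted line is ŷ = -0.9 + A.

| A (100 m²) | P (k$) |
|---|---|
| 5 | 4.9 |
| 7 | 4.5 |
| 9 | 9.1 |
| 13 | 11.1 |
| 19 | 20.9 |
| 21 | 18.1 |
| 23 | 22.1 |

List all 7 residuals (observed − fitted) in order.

0.8, -1.6, 1, -1, 2.8, -2, 0

A=5: ŷ = -0.9 + 5 = 4.1; r = 4.9 − 4.1 = 0.8
A=7: ŷ = -0.9 + 7 = 6.1; r = 4.5 − 6.1 = -1.6
A=9: ŷ = -0.9 + 9 = 8.1; r = 9.1 − 8.1 = 1
A=13: ŷ = -0.9 + 13 = 12.1; r = 11.1 − 12.1 = -1
A=19: ŷ = -0.9 + 19 = 18.1; r = 20.9 − 18.1 = 2.8
A=21: ŷ = -0.9 + 21 = 20.1; r = 18.1 − 20.1 = -2
A=23: ŷ = -0.9 + 23 = 22.1; r = 22.1 − 22.1 = 0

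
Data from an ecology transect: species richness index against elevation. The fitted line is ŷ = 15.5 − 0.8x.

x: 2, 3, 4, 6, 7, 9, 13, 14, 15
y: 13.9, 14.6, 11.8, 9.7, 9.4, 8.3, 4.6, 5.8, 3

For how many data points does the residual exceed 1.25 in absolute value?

2

x=2: ŷ = 15.5 − 0.8·2 = 13.9; r = 13.9 − 13.9 = 0
x=3: ŷ = 15.5 − 0.8·3 = 13.1; r = 14.6 − 13.1 = 1.5
x=4: ŷ = 15.5 − 0.8·4 = 12.3; r = 11.8 − 12.3 = -0.5
x=6: ŷ = 15.5 − 0.8·6 = 10.7; r = 9.7 − 10.7 = -1
x=7: ŷ = 15.5 − 0.8·7 = 9.9; r = 9.4 − 9.9 = -0.5
x=9: ŷ = 15.5 − 0.8·9 = 8.3; r = 8.3 − 8.3 = 0
x=13: ŷ = 15.5 − 0.8·13 = 5.1; r = 4.6 − 5.1 = -0.5
x=14: ŷ = 15.5 − 0.8·14 = 4.3; r = 5.8 − 4.3 = 1.5
x=15: ŷ = 15.5 − 0.8·15 = 3.5; r = 3 − 3.5 = -0.5
|r| > 1.25: x=3 (|r|=1.5), x=14 (|r|=1.5) → 2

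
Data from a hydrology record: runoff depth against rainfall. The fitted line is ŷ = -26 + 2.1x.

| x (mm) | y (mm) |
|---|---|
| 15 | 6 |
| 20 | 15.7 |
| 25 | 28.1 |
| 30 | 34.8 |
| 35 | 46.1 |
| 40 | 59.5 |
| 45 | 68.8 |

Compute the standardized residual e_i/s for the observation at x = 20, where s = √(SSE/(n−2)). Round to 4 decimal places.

-0.1933

x=15: ŷ = -26 + 2.1·15 = 5.5; e = 6 − 5.5 = 0.5
x=20: ŷ = -26 + 2.1·20 = 16; e = 15.7 − 16 = -0.3
x=25: ŷ = -26 + 2.1·25 = 26.5; e = 28.1 − 26.5 = 1.6
x=30: ŷ = -26 + 2.1·30 = 37; e = 34.8 − 37 = -2.2
x=35: ŷ = -26 + 2.1·35 = 47.5; e = 46.1 − 47.5 = -1.4
x=40: ŷ = -26 + 2.1·40 = 58; e = 59.5 − 58 = 1.5
x=45: ŷ = -26 + 2.1·45 = 68.5; e = 68.8 − 68.5 = 0.3
SSE = 0.25 + 0.09 + 2.56 + 4.84 + 1.96 + 2.25 + 0.09 = 12.04
s = √(12.04/5) = 1.55177
e/s = -0.3 / 1.55177 = -0.1933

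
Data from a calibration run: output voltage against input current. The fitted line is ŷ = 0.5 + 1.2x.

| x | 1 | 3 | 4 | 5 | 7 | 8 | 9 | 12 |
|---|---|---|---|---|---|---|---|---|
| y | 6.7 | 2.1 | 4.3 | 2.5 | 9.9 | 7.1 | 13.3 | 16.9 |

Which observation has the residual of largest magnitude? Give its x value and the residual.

x = 1, r = 5

x=1: ŷ = 0.5 + 1.2·1 = 1.7; r = 6.7 − 1.7 = 5
x=3: ŷ = 0.5 + 1.2·3 = 4.1; r = 2.1 − 4.1 = -2
x=4: ŷ = 0.5 + 1.2·4 = 5.3; r = 4.3 − 5.3 = -1
x=5: ŷ = 0.5 + 1.2·5 = 6.5; r = 2.5 − 6.5 = -4
x=7: ŷ = 0.5 + 1.2·7 = 8.9; r = 9.9 − 8.9 = 1
x=8: ŷ = 0.5 + 1.2·8 = 10.1; r = 7.1 − 10.1 = -3
x=9: ŷ = 0.5 + 1.2·9 = 11.3; r = 13.3 − 11.3 = 2
x=12: ŷ = 0.5 + 1.2·12 = 14.9; r = 16.9 − 14.9 = 2
Largest |r| is 5 at x = 1, residual 5.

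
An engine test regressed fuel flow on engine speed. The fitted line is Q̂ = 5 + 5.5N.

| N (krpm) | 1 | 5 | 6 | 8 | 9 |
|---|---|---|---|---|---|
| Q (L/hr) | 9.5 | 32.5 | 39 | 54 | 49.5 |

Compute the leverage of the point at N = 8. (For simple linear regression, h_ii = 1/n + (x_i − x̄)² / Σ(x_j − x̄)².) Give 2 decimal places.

N̄ = (1 + 5 + 6 + 8 + 9)/5 = 5.8
Σ(N − N̄)² = 23.04 + 0.64 + 0.04 + 4.84 + 10.24 = 38.8
h = 1/5 + (2.2)²/38.8 = 0.2 + 0.124742 = 0.32

h = 0.32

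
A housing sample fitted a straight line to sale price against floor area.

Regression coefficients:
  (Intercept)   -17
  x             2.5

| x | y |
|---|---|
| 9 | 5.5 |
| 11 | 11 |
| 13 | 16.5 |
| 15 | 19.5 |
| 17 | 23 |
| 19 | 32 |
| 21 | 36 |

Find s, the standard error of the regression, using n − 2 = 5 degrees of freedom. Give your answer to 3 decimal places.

s = 1.483

x=9: ŷ = -17 + 2.5·9 = 5.5; r = 5.5 − 5.5 = 0
x=11: ŷ = -17 + 2.5·11 = 10.5; r = 11 − 10.5 = 0.5
x=13: ŷ = -17 + 2.5·13 = 15.5; r = 16.5 − 15.5 = 1
x=15: ŷ = -17 + 2.5·15 = 20.5; r = 19.5 − 20.5 = -1
x=17: ŷ = -17 + 2.5·17 = 25.5; r = 23 − 25.5 = -2.5
x=19: ŷ = -17 + 2.5·19 = 30.5; r = 32 − 30.5 = 1.5
x=21: ŷ = -17 + 2.5·21 = 35.5; r = 36 − 35.5 = 0.5
SSE = 0 + 0.25 + 1 + 1 + 6.25 + 2.25 + 0.25 = 11
s = √(11/5) = √2.2 ≈ 1.483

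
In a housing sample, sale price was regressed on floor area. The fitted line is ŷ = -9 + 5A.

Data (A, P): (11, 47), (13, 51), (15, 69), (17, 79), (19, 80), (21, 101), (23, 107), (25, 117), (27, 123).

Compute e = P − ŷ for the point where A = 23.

e = 1

ŷ = -9 + 5·23 = 106
e = 107 − 106 = 1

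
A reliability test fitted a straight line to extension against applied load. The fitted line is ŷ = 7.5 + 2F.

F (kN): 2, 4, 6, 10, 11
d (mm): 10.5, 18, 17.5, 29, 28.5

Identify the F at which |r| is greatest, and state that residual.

F=2: ŷ = 7.5 + 2·2 = 11.5; r = 10.5 − 11.5 = -1
F=4: ŷ = 7.5 + 2·4 = 15.5; r = 18 − 15.5 = 2.5
F=6: ŷ = 7.5 + 2·6 = 19.5; r = 17.5 − 19.5 = -2
F=10: ŷ = 7.5 + 2·10 = 27.5; r = 29 − 27.5 = 1.5
F=11: ŷ = 7.5 + 2·11 = 29.5; r = 28.5 − 29.5 = -1
Largest |r| is 2.5 at F = 4, residual 2.5.

F = 4, r = 2.5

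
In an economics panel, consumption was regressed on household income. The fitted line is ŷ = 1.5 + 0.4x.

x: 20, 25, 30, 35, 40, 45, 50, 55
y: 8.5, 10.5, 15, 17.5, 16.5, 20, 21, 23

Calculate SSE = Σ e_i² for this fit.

x=20: ŷ = 1.5 + 0.4·20 = 9.5; e = 8.5 − 9.5 = -1
x=25: ŷ = 1.5 + 0.4·25 = 11.5; e = 10.5 − 11.5 = -1
x=30: ŷ = 1.5 + 0.4·30 = 13.5; e = 15 − 13.5 = 1.5
x=35: ŷ = 1.5 + 0.4·35 = 15.5; e = 17.5 − 15.5 = 2
x=40: ŷ = 1.5 + 0.4·40 = 17.5; e = 16.5 − 17.5 = -1
x=45: ŷ = 1.5 + 0.4·45 = 19.5; e = 20 − 19.5 = 0.5
x=50: ŷ = 1.5 + 0.4·50 = 21.5; e = 21 − 21.5 = -0.5
x=55: ŷ = 1.5 + 0.4·55 = 23.5; e = 23 − 23.5 = -0.5
SSE = 1 + 1 + 2.25 + 4 + 1 + 0.25 + 0.25 + 0.25 = 10

SSE = 10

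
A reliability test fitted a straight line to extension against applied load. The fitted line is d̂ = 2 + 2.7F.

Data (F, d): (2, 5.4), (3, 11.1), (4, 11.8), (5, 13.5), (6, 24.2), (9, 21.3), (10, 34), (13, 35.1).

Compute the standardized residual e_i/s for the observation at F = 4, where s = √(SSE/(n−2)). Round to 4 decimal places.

-0.2449

F=2: d̂ = 2 + 2.7·2 = 7.4; e = 5.4 − 7.4 = -2
F=3: d̂ = 2 + 2.7·3 = 10.1; e = 11.1 − 10.1 = 1
F=4: d̂ = 2 + 2.7·4 = 12.8; e = 11.8 − 12.8 = -1
F=5: d̂ = 2 + 2.7·5 = 15.5; e = 13.5 − 15.5 = -2
F=6: d̂ = 2 + 2.7·6 = 18.2; e = 24.2 − 18.2 = 6
F=9: d̂ = 2 + 2.7·9 = 26.3; e = 21.3 − 26.3 = -5
F=10: d̂ = 2 + 2.7·10 = 29; e = 34 − 29 = 5
F=13: d̂ = 2 + 2.7·13 = 37.1; e = 35.1 − 37.1 = -2
SSE = 4 + 1 + 1 + 4 + 36 + 25 + 25 + 4 = 100
s = √(100/6) = 4.08248
e/s = -1 / 4.08248 = -0.2449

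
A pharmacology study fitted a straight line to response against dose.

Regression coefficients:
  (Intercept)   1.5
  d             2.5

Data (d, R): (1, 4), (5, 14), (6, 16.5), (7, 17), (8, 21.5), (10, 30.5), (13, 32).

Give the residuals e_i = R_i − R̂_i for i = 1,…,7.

0, 0, 0, -2, 0, 4, -2

d=1: R̂ = 1.5 + 2.5·1 = 4; e = 4 − 4 = 0
d=5: R̂ = 1.5 + 2.5·5 = 14; e = 14 − 14 = 0
d=6: R̂ = 1.5 + 2.5·6 = 16.5; e = 16.5 − 16.5 = 0
d=7: R̂ = 1.5 + 2.5·7 = 19; e = 17 − 19 = -2
d=8: R̂ = 1.5 + 2.5·8 = 21.5; e = 21.5 − 21.5 = 0
d=10: R̂ = 1.5 + 2.5·10 = 26.5; e = 30.5 − 26.5 = 4
d=13: R̂ = 1.5 + 2.5·13 = 34; e = 32 − 34 = -2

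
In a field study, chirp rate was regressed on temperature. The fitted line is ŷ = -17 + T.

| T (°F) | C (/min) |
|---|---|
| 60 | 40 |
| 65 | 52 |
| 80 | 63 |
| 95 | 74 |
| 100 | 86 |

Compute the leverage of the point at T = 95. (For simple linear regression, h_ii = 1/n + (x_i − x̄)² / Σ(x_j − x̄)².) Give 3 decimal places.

T̄ = (60 + 65 + 80 + 95 + 100)/5 = 80
Σ(T − T̄)² = 400 + 225 + 0 + 225 + 400 = 1250
h = 1/5 + (15)²/1250 = 0.2 + 0.18 = 0.380

h = 0.380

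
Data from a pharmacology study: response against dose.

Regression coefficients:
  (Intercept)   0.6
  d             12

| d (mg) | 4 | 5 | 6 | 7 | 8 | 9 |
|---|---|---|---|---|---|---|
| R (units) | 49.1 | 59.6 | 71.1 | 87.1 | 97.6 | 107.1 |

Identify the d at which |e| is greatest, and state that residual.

d=4: R̂ = 0.6 + 12·4 = 48.6; e = 49.1 − 48.6 = 0.5
d=5: R̂ = 0.6 + 12·5 = 60.6; e = 59.6 − 60.6 = -1
d=6: R̂ = 0.6 + 12·6 = 72.6; e = 71.1 − 72.6 = -1.5
d=7: R̂ = 0.6 + 12·7 = 84.6; e = 87.1 − 84.6 = 2.5
d=8: R̂ = 0.6 + 12·8 = 96.6; e = 97.6 − 96.6 = 1
d=9: R̂ = 0.6 + 12·9 = 108.6; e = 107.1 − 108.6 = -1.5
Largest |e| is 2.5 at d = 7, residual 2.5.

d = 7, e = 2.5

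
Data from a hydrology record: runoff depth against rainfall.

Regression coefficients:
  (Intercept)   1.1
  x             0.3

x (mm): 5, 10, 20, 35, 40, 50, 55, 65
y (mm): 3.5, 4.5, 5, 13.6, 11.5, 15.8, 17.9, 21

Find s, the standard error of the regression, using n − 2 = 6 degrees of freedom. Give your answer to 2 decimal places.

s = 1.43

x=5: ŷ = 1.1 + 0.3·5 = 2.6; e = 3.5 − 2.6 = 0.9
x=10: ŷ = 1.1 + 0.3·10 = 4.1; e = 4.5 − 4.1 = 0.4
x=20: ŷ = 1.1 + 0.3·20 = 7.1; e = 5 − 7.1 = -2.1
x=35: ŷ = 1.1 + 0.3·35 = 11.6; e = 13.6 − 11.6 = 2
x=40: ŷ = 1.1 + 0.3·40 = 13.1; e = 11.5 − 13.1 = -1.6
x=50: ŷ = 1.1 + 0.3·50 = 16.1; e = 15.8 − 16.1 = -0.3
x=55: ŷ = 1.1 + 0.3·55 = 17.6; e = 17.9 − 17.6 = 0.3
x=65: ŷ = 1.1 + 0.3·65 = 20.6; e = 21 − 20.6 = 0.4
SSE = 0.81 + 0.16 + 4.41 + 4 + 2.56 + 0.09 + 0.09 + 0.16 = 12.28
s = √(12.28/6) = √2.04667 ≈ 1.43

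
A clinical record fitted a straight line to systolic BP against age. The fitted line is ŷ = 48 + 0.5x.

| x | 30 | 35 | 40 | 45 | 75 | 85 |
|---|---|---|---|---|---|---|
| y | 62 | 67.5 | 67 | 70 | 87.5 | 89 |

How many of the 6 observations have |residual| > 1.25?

x=30: ŷ = 48 + 0.5·30 = 63; r = 62 − 63 = -1
x=35: ŷ = 48 + 0.5·35 = 65.5; r = 67.5 − 65.5 = 2
x=40: ŷ = 48 + 0.5·40 = 68; r = 67 − 68 = -1
x=45: ŷ = 48 + 0.5·45 = 70.5; r = 70 − 70.5 = -0.5
x=75: ŷ = 48 + 0.5·75 = 85.5; r = 87.5 − 85.5 = 2
x=85: ŷ = 48 + 0.5·85 = 90.5; r = 89 − 90.5 = -1.5
|r| > 1.25: x=35 (|r|=2), x=75 (|r|=2), x=85 (|r|=1.5) → 3

3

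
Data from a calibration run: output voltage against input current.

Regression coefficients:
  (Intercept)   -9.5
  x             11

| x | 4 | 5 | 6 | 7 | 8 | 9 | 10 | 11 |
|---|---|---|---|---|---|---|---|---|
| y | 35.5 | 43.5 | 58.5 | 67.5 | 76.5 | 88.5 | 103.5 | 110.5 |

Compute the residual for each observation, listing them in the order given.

1, -2, 2, 0, -2, -1, 3, -1

x=4: ŷ = -9.5 + 11·4 = 34.5; e = 35.5 − 34.5 = 1
x=5: ŷ = -9.5 + 11·5 = 45.5; e = 43.5 − 45.5 = -2
x=6: ŷ = -9.5 + 11·6 = 56.5; e = 58.5 − 56.5 = 2
x=7: ŷ = -9.5 + 11·7 = 67.5; e = 67.5 − 67.5 = 0
x=8: ŷ = -9.5 + 11·8 = 78.5; e = 76.5 − 78.5 = -2
x=9: ŷ = -9.5 + 11·9 = 89.5; e = 88.5 − 89.5 = -1
x=10: ŷ = -9.5 + 11·10 = 100.5; e = 103.5 − 100.5 = 3
x=11: ŷ = -9.5 + 11·11 = 111.5; e = 110.5 − 111.5 = -1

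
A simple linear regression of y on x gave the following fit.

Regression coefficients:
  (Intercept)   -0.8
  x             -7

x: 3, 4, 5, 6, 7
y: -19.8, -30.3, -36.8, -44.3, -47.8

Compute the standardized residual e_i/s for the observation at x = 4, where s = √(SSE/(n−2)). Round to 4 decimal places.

-0.7071

x=3: ŷ = -0.8 − 7·3 = -21.8; e = -19.8 − (-21.8) = 2
x=4: ŷ = -0.8 − 7·4 = -28.8; e = -30.3 − (-28.8) = -1.5
x=5: ŷ = -0.8 − 7·5 = -35.8; e = -36.8 − (-35.8) = -1
x=6: ŷ = -0.8 − 7·6 = -42.8; e = -44.3 − (-42.8) = -1.5
x=7: ŷ = -0.8 − 7·7 = -49.8; e = -47.8 − (-49.8) = 2
SSE = 4 + 2.25 + 1 + 2.25 + 4 = 13.5
s = √(13.5/3) = 2.12132
e/s = -1.5 / 2.12132 = -0.7071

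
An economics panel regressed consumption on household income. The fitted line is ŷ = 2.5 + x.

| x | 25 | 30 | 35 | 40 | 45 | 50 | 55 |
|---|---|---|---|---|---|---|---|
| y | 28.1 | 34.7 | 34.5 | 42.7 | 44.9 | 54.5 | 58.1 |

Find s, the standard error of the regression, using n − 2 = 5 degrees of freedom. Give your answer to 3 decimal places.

s = 2.252

x=25: ŷ = 2.5 + 25 = 27.5; r = 28.1 − 27.5 = 0.6
x=30: ŷ = 2.5 + 30 = 32.5; r = 34.7 − 32.5 = 2.2
x=35: ŷ = 2.5 + 35 = 37.5; r = 34.5 − 37.5 = -3
x=40: ŷ = 2.5 + 40 = 42.5; r = 42.7 − 42.5 = 0.2
x=45: ŷ = 2.5 + 45 = 47.5; r = 44.9 − 47.5 = -2.6
x=50: ŷ = 2.5 + 50 = 52.5; r = 54.5 − 52.5 = 2
x=55: ŷ = 2.5 + 55 = 57.5; r = 58.1 − 57.5 = 0.6
SSE = 0.36 + 4.84 + 9 + 0.04 + 6.76 + 4 + 0.36 = 25.36
s = √(25.36/5) = √5.072 ≈ 2.252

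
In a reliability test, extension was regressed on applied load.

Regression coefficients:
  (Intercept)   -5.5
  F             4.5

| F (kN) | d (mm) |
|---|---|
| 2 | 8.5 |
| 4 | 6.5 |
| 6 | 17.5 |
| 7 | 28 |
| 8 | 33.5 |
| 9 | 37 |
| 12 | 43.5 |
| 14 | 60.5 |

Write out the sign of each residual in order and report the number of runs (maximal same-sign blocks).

F=2: ŷ = -5.5 + 4.5·2 = 3.5; r = 8.5 − 3.5 = 5
F=4: ŷ = -5.5 + 4.5·4 = 12.5; r = 6.5 − 12.5 = -6
F=6: ŷ = -5.5 + 4.5·6 = 21.5; r = 17.5 − 21.5 = -4
F=7: ŷ = -5.5 + 4.5·7 = 26; r = 28 − 26 = 2
F=8: ŷ = -5.5 + 4.5·8 = 30.5; r = 33.5 − 30.5 = 3
F=9: ŷ = -5.5 + 4.5·9 = 35; r = 37 − 35 = 2
F=12: ŷ = -5.5 + 4.5·12 = 48.5; r = 43.5 − 48.5 = -5
F=14: ŷ = -5.5 + 4.5·14 = 57.5; r = 60.5 − 57.5 = 3
Signs: + − − + + + − +
Runs: +×1, −×2, +×3, −×1, +×1 → 5

5 runs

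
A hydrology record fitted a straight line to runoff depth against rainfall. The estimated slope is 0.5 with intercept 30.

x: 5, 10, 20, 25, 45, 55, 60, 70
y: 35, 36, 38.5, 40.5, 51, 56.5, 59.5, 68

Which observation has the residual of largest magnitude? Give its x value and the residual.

x = 70, e = 3

x=5: ŷ = 30 + 0.5·5 = 32.5; e = 35 − 32.5 = 2.5
x=10: ŷ = 30 + 0.5·10 = 35; e = 36 − 35 = 1
x=20: ŷ = 30 + 0.5·20 = 40; e = 38.5 − 40 = -1.5
x=25: ŷ = 30 + 0.5·25 = 42.5; e = 40.5 − 42.5 = -2
x=45: ŷ = 30 + 0.5·45 = 52.5; e = 51 − 52.5 = -1.5
x=55: ŷ = 30 + 0.5·55 = 57.5; e = 56.5 − 57.5 = -1
x=60: ŷ = 30 + 0.5·60 = 60; e = 59.5 − 60 = -0.5
x=70: ŷ = 30 + 0.5·70 = 65; e = 68 − 65 = 3
Largest |e| is 3 at x = 70, residual 3.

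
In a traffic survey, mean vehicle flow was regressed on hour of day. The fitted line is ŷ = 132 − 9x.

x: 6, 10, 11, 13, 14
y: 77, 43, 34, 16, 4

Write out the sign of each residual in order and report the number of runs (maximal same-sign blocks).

x=6: ŷ = 132 − 9·6 = 78; e = 77 − 78 = -1
x=10: ŷ = 132 − 9·10 = 42; e = 43 − 42 = 1
x=11: ŷ = 132 − 9·11 = 33; e = 34 − 33 = 1
x=13: ŷ = 132 − 9·13 = 15; e = 16 − 15 = 1
x=14: ŷ = 132 − 9·14 = 6; e = 4 − 6 = -2
Signs: − + + + −
Runs: −×1, +×3, −×1 → 3

3 runs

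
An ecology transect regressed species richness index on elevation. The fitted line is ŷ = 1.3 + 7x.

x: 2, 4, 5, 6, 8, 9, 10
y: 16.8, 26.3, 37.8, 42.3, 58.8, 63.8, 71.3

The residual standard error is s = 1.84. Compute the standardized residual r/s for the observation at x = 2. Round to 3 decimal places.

0.815

ŷ = 1.3 + 7·2 = 15.3
r = 16.8 − 15.3 = 1.5
r/s = 1.5 / 1.84 = 0.815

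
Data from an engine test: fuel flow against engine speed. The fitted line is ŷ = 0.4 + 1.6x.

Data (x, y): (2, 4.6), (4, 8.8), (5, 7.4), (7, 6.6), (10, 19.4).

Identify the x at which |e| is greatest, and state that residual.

x=2: ŷ = 0.4 + 1.6·2 = 3.6; e = 4.6 − 3.6 = 1
x=4: ŷ = 0.4 + 1.6·4 = 6.8; e = 8.8 − 6.8 = 2
x=5: ŷ = 0.4 + 1.6·5 = 8.4; e = 7.4 − 8.4 = -1
x=7: ŷ = 0.4 + 1.6·7 = 11.6; e = 6.6 − 11.6 = -5
x=10: ŷ = 0.4 + 1.6·10 = 16.4; e = 19.4 − 16.4 = 3
Largest |e| is 5 at x = 7, residual -5.

x = 7, e = -5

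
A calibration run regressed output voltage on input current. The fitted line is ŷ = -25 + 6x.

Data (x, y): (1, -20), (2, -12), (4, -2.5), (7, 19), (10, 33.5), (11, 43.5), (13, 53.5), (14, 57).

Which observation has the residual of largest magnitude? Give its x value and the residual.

x=1: ŷ = -25 + 6·1 = -19; e = -20 − (-19) = -1
x=2: ŷ = -25 + 6·2 = -13; e = -12 − (-13) = 1
x=4: ŷ = -25 + 6·4 = -1; e = -2.5 − (-1) = -1.5
x=7: ŷ = -25 + 6·7 = 17; e = 19 − 17 = 2
x=10: ŷ = -25 + 6·10 = 35; e = 33.5 − 35 = -1.5
x=11: ŷ = -25 + 6·11 = 41; e = 43.5 − 41 = 2.5
x=13: ŷ = -25 + 6·13 = 53; e = 53.5 − 53 = 0.5
x=14: ŷ = -25 + 6·14 = 59; e = 57 − 59 = -2
Largest |e| is 2.5 at x = 11, residual 2.5.

x = 11, e = 2.5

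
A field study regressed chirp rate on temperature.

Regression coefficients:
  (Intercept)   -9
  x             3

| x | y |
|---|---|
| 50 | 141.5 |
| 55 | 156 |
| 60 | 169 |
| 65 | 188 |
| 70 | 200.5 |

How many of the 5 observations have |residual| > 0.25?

4

x=50: ŷ = -9 + 3·50 = 141; e = 141.5 − 141 = 0.5
x=55: ŷ = -9 + 3·55 = 156; e = 156 − 156 = 0
x=60: ŷ = -9 + 3·60 = 171; e = 169 − 171 = -2
x=65: ŷ = -9 + 3·65 = 186; e = 188 − 186 = 2
x=70: ŷ = -9 + 3·70 = 201; e = 200.5 − 201 = -0.5
|e| > 0.25: x=50 (|e|=0.5), x=60 (|e|=2), x=65 (|e|=2), x=70 (|e|=0.5) → 4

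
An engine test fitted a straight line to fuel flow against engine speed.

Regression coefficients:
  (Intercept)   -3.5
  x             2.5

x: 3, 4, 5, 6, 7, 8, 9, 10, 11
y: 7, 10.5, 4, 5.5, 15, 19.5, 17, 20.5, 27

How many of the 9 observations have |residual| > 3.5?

x=3: ŷ = -3.5 + 2.5·3 = 4; r = 7 − 4 = 3
x=4: ŷ = -3.5 + 2.5·4 = 6.5; r = 10.5 − 6.5 = 4
x=5: ŷ = -3.5 + 2.5·5 = 9; r = 4 − 9 = -5
x=6: ŷ = -3.5 + 2.5·6 = 11.5; r = 5.5 − 11.5 = -6
x=7: ŷ = -3.5 + 2.5·7 = 14; r = 15 − 14 = 1
x=8: ŷ = -3.5 + 2.5·8 = 16.5; r = 19.5 − 16.5 = 3
x=9: ŷ = -3.5 + 2.5·9 = 19; r = 17 − 19 = -2
x=10: ŷ = -3.5 + 2.5·10 = 21.5; r = 20.5 − 21.5 = -1
x=11: ŷ = -3.5 + 2.5·11 = 24; r = 27 − 24 = 3
|r| > 3.5: x=4 (|r|=4), x=5 (|r|=5), x=6 (|r|=6) → 3

3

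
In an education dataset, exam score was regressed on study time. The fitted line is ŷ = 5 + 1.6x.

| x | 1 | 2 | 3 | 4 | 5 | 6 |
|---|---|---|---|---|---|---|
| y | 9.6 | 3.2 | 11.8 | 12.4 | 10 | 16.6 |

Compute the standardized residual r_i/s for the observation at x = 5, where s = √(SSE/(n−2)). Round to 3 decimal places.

-0.832

x=1: ŷ = 5 + 1.6·1 = 6.6; r = 9.6 − 6.6 = 3
x=2: ŷ = 5 + 1.6·2 = 8.2; r = 3.2 − 8.2 = -5
x=3: ŷ = 5 + 1.6·3 = 9.8; r = 11.8 − 9.8 = 2
x=4: ŷ = 5 + 1.6·4 = 11.4; r = 12.4 − 11.4 = 1
x=5: ŷ = 5 + 1.6·5 = 13; r = 10 − 13 = -3
x=6: ŷ = 5 + 1.6·6 = 14.6; r = 16.6 − 14.6 = 2
SSE = 9 + 25 + 4 + 1 + 9 + 4 = 52
s = √(52/4) = 3.60555
r/s = -3 / 3.60555 = -0.832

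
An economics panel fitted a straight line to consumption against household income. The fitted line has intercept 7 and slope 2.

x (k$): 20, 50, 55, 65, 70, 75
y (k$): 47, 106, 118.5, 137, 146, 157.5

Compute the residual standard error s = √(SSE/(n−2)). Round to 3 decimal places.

s = 1.061

x=20: ŷ = 7 + 2·20 = 47; r = 47 − 47 = 0
x=50: ŷ = 7 + 2·50 = 107; r = 106 − 107 = -1
x=55: ŷ = 7 + 2·55 = 117; r = 118.5 − 117 = 1.5
x=65: ŷ = 7 + 2·65 = 137; r = 137 − 137 = 0
x=70: ŷ = 7 + 2·70 = 147; r = 146 − 147 = -1
x=75: ŷ = 7 + 2·75 = 157; r = 157.5 − 157 = 0.5
SSE = 0 + 1 + 2.25 + 0 + 1 + 0.25 = 4.5
s = √(4.5/4) = √1.125 ≈ 1.061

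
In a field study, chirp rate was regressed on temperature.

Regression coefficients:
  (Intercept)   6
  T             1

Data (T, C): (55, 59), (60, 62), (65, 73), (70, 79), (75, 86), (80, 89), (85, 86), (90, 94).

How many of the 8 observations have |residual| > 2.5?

5

T=55: Ĉ = 6 + 55 = 61; r = 59 − 61 = -2
T=60: Ĉ = 6 + 60 = 66; r = 62 − 66 = -4
T=65: Ĉ = 6 + 65 = 71; r = 73 − 71 = 2
T=70: Ĉ = 6 + 70 = 76; r = 79 − 76 = 3
T=75: Ĉ = 6 + 75 = 81; r = 86 − 81 = 5
T=80: Ĉ = 6 + 80 = 86; r = 89 − 86 = 3
T=85: Ĉ = 6 + 85 = 91; r = 86 − 91 = -5
T=90: Ĉ = 6 + 90 = 96; r = 94 − 96 = -2
|r| > 2.5: T=60 (|r|=4), T=70 (|r|=3), T=75 (|r|=5), T=80 (|r|=3), T=85 (|r|=5) → 5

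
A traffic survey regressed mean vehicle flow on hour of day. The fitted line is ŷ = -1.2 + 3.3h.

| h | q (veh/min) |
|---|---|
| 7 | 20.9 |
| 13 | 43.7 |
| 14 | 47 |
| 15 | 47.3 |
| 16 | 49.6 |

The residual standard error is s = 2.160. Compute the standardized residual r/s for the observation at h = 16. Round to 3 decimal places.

-0.926

ŷ = -1.2 + 3.3·16 = 51.6
r = 49.6 − 51.6 = -2
r/s = -2 / 2.160 = -0.926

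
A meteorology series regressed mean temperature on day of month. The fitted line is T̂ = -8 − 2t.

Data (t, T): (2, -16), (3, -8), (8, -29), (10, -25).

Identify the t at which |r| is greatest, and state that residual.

t = 3, r = 6

t=2: T̂ = -8 − 2·2 = -12; r = -16 − (-12) = -4
t=3: T̂ = -8 − 2·3 = -14; r = -8 − (-14) = 6
t=8: T̂ = -8 − 2·8 = -24; r = -29 − (-24) = -5
t=10: T̂ = -8 − 2·10 = -28; r = -25 − (-28) = 3
Largest |r| is 6 at t = 3, residual 6.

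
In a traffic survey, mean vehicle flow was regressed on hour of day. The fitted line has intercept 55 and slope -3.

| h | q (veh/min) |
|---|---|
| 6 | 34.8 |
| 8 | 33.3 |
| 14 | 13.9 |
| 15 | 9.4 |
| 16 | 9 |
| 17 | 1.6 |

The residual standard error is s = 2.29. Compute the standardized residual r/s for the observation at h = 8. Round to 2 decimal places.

1.00

q̂ = 55 − 3·8 = 31
r = 33.3 − 31 = 2.3
r/s = 2.3 / 2.29 = 1.00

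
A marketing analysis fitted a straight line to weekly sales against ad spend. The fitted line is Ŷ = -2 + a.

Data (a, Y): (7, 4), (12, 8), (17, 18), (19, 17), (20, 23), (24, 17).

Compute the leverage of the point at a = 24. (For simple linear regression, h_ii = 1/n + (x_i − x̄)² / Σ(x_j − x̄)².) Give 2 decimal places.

h = 0.47

ā = (7 + 12 + 17 + 19 + 20 + 24)/6 = 16.5
Σ(a − ā)² = 90.25 + 20.25 + 0.25 + 6.25 + 12.25 + 56.25 = 185.5
h = 1/6 + (7.5)²/185.5 = 0.166667 + 0.303235 = 0.47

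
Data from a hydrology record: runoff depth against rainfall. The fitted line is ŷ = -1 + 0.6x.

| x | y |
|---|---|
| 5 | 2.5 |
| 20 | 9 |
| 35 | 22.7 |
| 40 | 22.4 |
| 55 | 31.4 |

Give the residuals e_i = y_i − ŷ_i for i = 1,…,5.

x=5: ŷ = -1 + 0.6·5 = 2; e = 2.5 − 2 = 0.5
x=20: ŷ = -1 + 0.6·20 = 11; e = 9 − 11 = -2
x=35: ŷ = -1 + 0.6·35 = 20; e = 22.7 − 20 = 2.7
x=40: ŷ = -1 + 0.6·40 = 23; e = 22.4 − 23 = -0.6
x=55: ŷ = -1 + 0.6·55 = 32; e = 31.4 − 32 = -0.6

0.5, -2, 2.7, -0.6, -0.6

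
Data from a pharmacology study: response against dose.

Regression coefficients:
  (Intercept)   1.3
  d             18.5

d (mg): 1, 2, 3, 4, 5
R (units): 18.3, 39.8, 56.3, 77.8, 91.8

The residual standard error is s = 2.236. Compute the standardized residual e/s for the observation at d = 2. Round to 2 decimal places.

0.67

R̂ = 1.3 + 18.5·2 = 38.3
e = 39.8 − 38.3 = 1.5
e/s = 1.5 / 2.236 = 0.67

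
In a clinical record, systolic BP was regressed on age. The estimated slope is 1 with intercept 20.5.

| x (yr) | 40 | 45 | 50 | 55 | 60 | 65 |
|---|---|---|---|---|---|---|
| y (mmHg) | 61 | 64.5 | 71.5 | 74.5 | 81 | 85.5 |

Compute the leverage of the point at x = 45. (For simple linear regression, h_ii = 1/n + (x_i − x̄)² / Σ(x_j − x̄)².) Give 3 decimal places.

h = 0.295

x̄ = (40 + 45 + 50 + 55 + 60 + 65)/6 = 52.5
Σ(x − x̄)² = 156.25 + 56.25 + 6.25 + 6.25 + 56.25 + 156.25 = 437.5
h = 1/6 + (-7.5)²/437.5 = 0.166667 + 0.128571 = 0.295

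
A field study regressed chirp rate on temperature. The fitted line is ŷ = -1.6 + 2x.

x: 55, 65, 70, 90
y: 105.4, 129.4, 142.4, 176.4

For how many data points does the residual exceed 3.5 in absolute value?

1

x=55: ŷ = -1.6 + 2·55 = 108.4; e = 105.4 − 108.4 = -3
x=65: ŷ = -1.6 + 2·65 = 128.4; e = 129.4 − 128.4 = 1
x=70: ŷ = -1.6 + 2·70 = 138.4; e = 142.4 − 138.4 = 4
x=90: ŷ = -1.6 + 2·90 = 178.4; e = 176.4 − 178.4 = -2
|e| > 3.5: x=70 (|e|=4) → 1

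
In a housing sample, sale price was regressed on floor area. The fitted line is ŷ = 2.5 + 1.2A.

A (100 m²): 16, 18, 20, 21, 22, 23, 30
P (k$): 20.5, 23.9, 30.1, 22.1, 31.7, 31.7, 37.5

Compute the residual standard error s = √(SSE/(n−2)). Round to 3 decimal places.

s = 3.382

A=16: ŷ = 2.5 + 1.2·16 = 21.7; e = 20.5 − 21.7 = -1.2
A=18: ŷ = 2.5 + 1.2·18 = 24.1; e = 23.9 − 24.1 = -0.2
A=20: ŷ = 2.5 + 1.2·20 = 26.5; e = 30.1 − 26.5 = 3.6
A=21: ŷ = 2.5 + 1.2·21 = 27.7; e = 22.1 − 27.7 = -5.6
A=22: ŷ = 2.5 + 1.2·22 = 28.9; e = 31.7 − 28.9 = 2.8
A=23: ŷ = 2.5 + 1.2·23 = 30.1; e = 31.7 − 30.1 = 1.6
A=30: ŷ = 2.5 + 1.2·30 = 38.5; e = 37.5 − 38.5 = -1
SSE = 1.44 + 0.04 + 12.96 + 31.36 + 7.84 + 2.56 + 1 = 57.2
s = √(57.2/5) = √11.44 ≈ 3.382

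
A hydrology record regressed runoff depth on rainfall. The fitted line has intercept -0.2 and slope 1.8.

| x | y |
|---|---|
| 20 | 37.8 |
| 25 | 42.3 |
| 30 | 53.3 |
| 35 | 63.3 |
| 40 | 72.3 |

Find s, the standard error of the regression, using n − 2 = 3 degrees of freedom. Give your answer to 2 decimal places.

x=20: ŷ = -0.2 + 1.8·20 = 35.8; r = 37.8 − 35.8 = 2
x=25: ŷ = -0.2 + 1.8·25 = 44.8; r = 42.3 − 44.8 = -2.5
x=30: ŷ = -0.2 + 1.8·30 = 53.8; r = 53.3 − 53.8 = -0.5
x=35: ŷ = -0.2 + 1.8·35 = 62.8; r = 63.3 − 62.8 = 0.5
x=40: ŷ = -0.2 + 1.8·40 = 71.8; r = 72.3 − 71.8 = 0.5
SSE = 4 + 6.25 + 0.25 + 0.25 + 0.25 = 11
s = √(11/3) = √3.66667 ≈ 1.91

s = 1.91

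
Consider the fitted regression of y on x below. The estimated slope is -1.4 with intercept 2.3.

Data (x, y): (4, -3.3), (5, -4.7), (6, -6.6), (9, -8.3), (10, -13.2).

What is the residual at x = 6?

ŷ = 2.3 − 1.4·6 = -6.1
e = -6.6 − (-6.1) = -0.5

e = -0.5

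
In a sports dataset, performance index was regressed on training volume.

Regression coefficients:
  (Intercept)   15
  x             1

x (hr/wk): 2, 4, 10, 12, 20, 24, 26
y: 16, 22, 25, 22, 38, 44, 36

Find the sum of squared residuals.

x=2: ŷ = 15 + 2 = 17; e = 16 − 17 = -1
x=4: ŷ = 15 + 4 = 19; e = 22 − 19 = 3
x=10: ŷ = 15 + 10 = 25; e = 25 − 25 = 0
x=12: ŷ = 15 + 12 = 27; e = 22 − 27 = -5
x=20: ŷ = 15 + 20 = 35; e = 38 − 35 = 3
x=24: ŷ = 15 + 24 = 39; e = 44 − 39 = 5
x=26: ŷ = 15 + 26 = 41; e = 36 − 41 = -5
SSE = 1 + 9 + 0 + 25 + 9 + 25 + 25 = 94

SSE = 94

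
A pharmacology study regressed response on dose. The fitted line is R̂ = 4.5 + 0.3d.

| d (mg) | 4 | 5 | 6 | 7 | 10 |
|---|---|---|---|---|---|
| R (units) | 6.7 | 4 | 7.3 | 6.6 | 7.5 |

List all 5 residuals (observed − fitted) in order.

1, -2, 1, 0, 0

d=4: R̂ = 4.5 + 0.3·4 = 5.7; e = 6.7 − 5.7 = 1
d=5: R̂ = 4.5 + 0.3·5 = 6; e = 4 − 6 = -2
d=6: R̂ = 4.5 + 0.3·6 = 6.3; e = 7.3 − 6.3 = 1
d=7: R̂ = 4.5 + 0.3·7 = 6.6; e = 6.6 − 6.6 = 0
d=10: R̂ = 4.5 + 0.3·10 = 7.5; e = 7.5 − 7.5 = 0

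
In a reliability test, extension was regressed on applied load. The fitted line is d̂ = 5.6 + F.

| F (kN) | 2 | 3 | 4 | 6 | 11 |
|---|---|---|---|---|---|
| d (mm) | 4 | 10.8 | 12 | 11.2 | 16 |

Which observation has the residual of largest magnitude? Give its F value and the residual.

F = 2, e = -3.6

F=2: d̂ = 5.6 + 2 = 7.6; e = 4 − 7.6 = -3.6
F=3: d̂ = 5.6 + 3 = 8.6; e = 10.8 − 8.6 = 2.2
F=4: d̂ = 5.6 + 4 = 9.6; e = 12 − 9.6 = 2.4
F=6: d̂ = 5.6 + 6 = 11.6; e = 11.2 − 11.6 = -0.4
F=11: d̂ = 5.6 + 11 = 16.6; e = 16 − 16.6 = -0.6
Largest |e| is 3.6 at F = 2, residual -3.6.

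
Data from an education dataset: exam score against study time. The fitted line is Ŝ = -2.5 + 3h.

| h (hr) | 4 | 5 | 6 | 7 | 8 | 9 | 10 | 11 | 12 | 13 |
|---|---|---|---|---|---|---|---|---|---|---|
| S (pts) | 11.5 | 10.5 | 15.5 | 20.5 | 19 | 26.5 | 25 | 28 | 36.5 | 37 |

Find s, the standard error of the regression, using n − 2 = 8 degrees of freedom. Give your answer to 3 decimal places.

h=4: Ŝ = -2.5 + 3·4 = 9.5; e = 11.5 − 9.5 = 2
h=5: Ŝ = -2.5 + 3·5 = 12.5; e = 10.5 − 12.5 = -2
h=6: Ŝ = -2.5 + 3·6 = 15.5; e = 15.5 − 15.5 = 0
h=7: Ŝ = -2.5 + 3·7 = 18.5; e = 20.5 − 18.5 = 2
h=8: Ŝ = -2.5 + 3·8 = 21.5; e = 19 − 21.5 = -2.5
h=9: Ŝ = -2.5 + 3·9 = 24.5; e = 26.5 − 24.5 = 2
h=10: Ŝ = -2.5 + 3·10 = 27.5; e = 25 − 27.5 = -2.5
h=11: Ŝ = -2.5 + 3·11 = 30.5; e = 28 − 30.5 = -2.5
h=12: Ŝ = -2.5 + 3·12 = 33.5; e = 36.5 − 33.5 = 3
h=13: Ŝ = -2.5 + 3·13 = 36.5; e = 37 − 36.5 = 0.5
SSE = 4 + 4 + 0 + 4 + 6.25 + 4 + 6.25 + 6.25 + 9 + 0.25 = 44
s = √(44/8) = √5.5 ≈ 2.345

s = 2.345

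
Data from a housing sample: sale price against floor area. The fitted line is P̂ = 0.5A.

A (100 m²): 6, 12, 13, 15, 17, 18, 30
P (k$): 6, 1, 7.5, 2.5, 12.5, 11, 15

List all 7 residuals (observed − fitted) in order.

A=6: P̂ = 0.5·6 = 3; r = 6 − 3 = 3
A=12: P̂ = 0.5·12 = 6; r = 1 − 6 = -5
A=13: P̂ = 0.5·13 = 6.5; r = 7.5 − 6.5 = 1
A=15: P̂ = 0.5·15 = 7.5; r = 2.5 − 7.5 = -5
A=17: P̂ = 0.5·17 = 8.5; r = 12.5 − 8.5 = 4
A=18: P̂ = 0.5·18 = 9; r = 11 − 9 = 2
A=30: P̂ = 0.5·30 = 15; r = 15 − 15 = 0

3, -5, 1, -5, 4, 2, 0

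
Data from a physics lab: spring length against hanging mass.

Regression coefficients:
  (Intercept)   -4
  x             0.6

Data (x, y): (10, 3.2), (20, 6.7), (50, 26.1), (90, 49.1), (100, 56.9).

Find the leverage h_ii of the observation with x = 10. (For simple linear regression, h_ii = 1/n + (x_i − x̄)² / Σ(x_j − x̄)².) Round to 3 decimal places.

h = 0.497

x̄ = (10 + 20 + 50 + 90 + 100)/5 = 54
Σ(x − x̄)² = 1936 + 1156 + 16 + 1296 + 2116 = 6520
h = 1/5 + (-44)²/6520 = 0.2 + 0.296933 = 0.497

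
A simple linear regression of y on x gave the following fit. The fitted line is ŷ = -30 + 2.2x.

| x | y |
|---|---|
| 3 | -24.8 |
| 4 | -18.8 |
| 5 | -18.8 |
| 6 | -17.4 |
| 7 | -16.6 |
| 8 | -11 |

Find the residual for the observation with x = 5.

e = 0.2

ŷ = -30 + 2.2·5 = -19
e = -18.8 − (-19) = 0.2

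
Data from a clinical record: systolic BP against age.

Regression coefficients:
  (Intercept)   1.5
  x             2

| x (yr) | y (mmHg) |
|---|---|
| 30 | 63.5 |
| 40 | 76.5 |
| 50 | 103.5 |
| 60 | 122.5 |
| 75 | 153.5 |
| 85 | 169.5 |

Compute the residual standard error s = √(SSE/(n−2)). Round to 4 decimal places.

x=30: ŷ = 1.5 + 2·30 = 61.5; r = 63.5 − 61.5 = 2
x=40: ŷ = 1.5 + 2·40 = 81.5; r = 76.5 − 81.5 = -5
x=50: ŷ = 1.5 + 2·50 = 101.5; r = 103.5 − 101.5 = 2
x=60: ŷ = 1.5 + 2·60 = 121.5; r = 122.5 − 121.5 = 1
x=75: ŷ = 1.5 + 2·75 = 151.5; r = 153.5 − 151.5 = 2
x=85: ŷ = 1.5 + 2·85 = 171.5; r = 169.5 − 171.5 = -2
SSE = 4 + 25 + 4 + 1 + 4 + 4 = 42
s = √(42/4) = √10.5 ≈ 3.2404

s = 3.2404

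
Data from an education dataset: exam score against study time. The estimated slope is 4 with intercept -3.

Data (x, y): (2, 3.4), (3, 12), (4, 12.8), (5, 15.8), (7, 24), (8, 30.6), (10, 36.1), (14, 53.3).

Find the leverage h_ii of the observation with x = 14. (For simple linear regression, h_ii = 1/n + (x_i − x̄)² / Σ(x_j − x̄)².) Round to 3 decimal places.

h = 0.611

x̄ = (2 + 3 + 4 + 5 + 7 + 8 + 10 + 14)/8 = 6.625
Σ(x − x̄)² = 21.3906 + 13.1406 + 6.89062 + 2.64062 + 0.140625 + 1.89062 + 11.3906 + 54.3906 = 111.875
h = 1/8 + (7.375)²/111.875 = 0.125 + 0.486173 = 0.611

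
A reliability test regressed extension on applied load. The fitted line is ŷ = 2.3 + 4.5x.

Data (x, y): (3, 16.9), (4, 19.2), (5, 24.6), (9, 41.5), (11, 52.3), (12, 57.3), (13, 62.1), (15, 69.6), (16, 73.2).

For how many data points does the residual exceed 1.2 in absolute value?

2

x=3: ŷ = 2.3 + 4.5·3 = 15.8; r = 16.9 − 15.8 = 1.1
x=4: ŷ = 2.3 + 4.5·4 = 20.3; r = 19.2 − 20.3 = -1.1
x=5: ŷ = 2.3 + 4.5·5 = 24.8; r = 24.6 − 24.8 = -0.2
x=9: ŷ = 2.3 + 4.5·9 = 42.8; r = 41.5 − 42.8 = -1.3
x=11: ŷ = 2.3 + 4.5·11 = 51.8; r = 52.3 − 51.8 = 0.5
x=12: ŷ = 2.3 + 4.5·12 = 56.3; r = 57.3 − 56.3 = 1
x=13: ŷ = 2.3 + 4.5·13 = 60.8; r = 62.1 − 60.8 = 1.3
x=15: ŷ = 2.3 + 4.5·15 = 69.8; r = 69.6 − 69.8 = -0.2
x=16: ŷ = 2.3 + 4.5·16 = 74.3; r = 73.2 − 74.3 = -1.1
|r| > 1.2: x=9 (|r|=1.3), x=13 (|r|=1.3) → 2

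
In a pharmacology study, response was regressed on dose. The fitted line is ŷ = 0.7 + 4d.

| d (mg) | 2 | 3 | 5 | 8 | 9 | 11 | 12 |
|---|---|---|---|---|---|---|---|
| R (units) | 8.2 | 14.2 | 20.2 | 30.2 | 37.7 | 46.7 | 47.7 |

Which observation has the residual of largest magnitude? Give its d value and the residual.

d=2: ŷ = 0.7 + 4·2 = 8.7; e = 8.2 − 8.7 = -0.5
d=3: ŷ = 0.7 + 4·3 = 12.7; e = 14.2 − 12.7 = 1.5
d=5: ŷ = 0.7 + 4·5 = 20.7; e = 20.2 − 20.7 = -0.5
d=8: ŷ = 0.7 + 4·8 = 32.7; e = 30.2 − 32.7 = -2.5
d=9: ŷ = 0.7 + 4·9 = 36.7; e = 37.7 − 36.7 = 1
d=11: ŷ = 0.7 + 4·11 = 44.7; e = 46.7 − 44.7 = 2
d=12: ŷ = 0.7 + 4·12 = 48.7; e = 47.7 − 48.7 = -1
Largest |e| is 2.5 at d = 8, residual -2.5.

d = 8, e = -2.5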